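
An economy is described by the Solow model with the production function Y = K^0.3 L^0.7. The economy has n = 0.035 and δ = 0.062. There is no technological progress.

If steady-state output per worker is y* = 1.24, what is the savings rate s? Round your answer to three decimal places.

Steady state requires s·f(k) = (n + δ)·k, i.e. s·k^α = (n + δ)·k.
Since y* = [s/(n + δ)]^(α/(1−α)), we have s/(n + δ) = (y*)^((1−α)/α) = 1.24^2.3333 = 1.6519.
Therefore s = 1.6519 × (n + δ) = 1.6519 × 0.097 = 0.1602.

s ≈ 0.160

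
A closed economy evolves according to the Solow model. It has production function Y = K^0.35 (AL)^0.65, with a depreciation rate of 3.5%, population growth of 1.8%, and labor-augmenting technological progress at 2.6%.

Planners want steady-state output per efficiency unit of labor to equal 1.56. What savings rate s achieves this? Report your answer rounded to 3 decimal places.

At the steady state, Δk = 0, so s·k^α = (n + g + δ)·k.
Since y* = [s/(n + g + δ)]^(α/(1−α)), we have s/(n + g + δ) = (y*)^((1−α)/α) = 1.56^1.8571 = 2.2838.
Therefore s = 2.2838 × (n + g + δ) = 2.2838 × 0.079 = 0.1804.

s ≈ 0.180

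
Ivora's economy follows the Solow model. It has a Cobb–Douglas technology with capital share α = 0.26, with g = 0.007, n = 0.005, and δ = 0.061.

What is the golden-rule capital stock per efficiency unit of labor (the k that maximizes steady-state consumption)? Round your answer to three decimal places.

k_gold ≈ 5.565

The golden rule sets f'(k) = n + g + δ, i.e. α·k^(α−1) = n + g + δ.
So k^(1−α) = α / (n + g + δ) = 0.26 / 0.073 = 3.5616.
k_gold = 3.5616^(1/0.74) ≈ 5.5650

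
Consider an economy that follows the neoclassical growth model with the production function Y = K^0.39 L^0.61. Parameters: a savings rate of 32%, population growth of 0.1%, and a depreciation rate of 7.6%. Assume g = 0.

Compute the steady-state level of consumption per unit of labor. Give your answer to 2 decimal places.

c* ≈ 1.69

Steady state requires s·f(k) = (n + δ)·k, i.e. s·k^α = (n + δ)·k.
Rearranging, k^(1−α) = s / (n + δ).
k^0.61 = 0.32 / (0.001 + 0.076) = 0.32 / 0.077 = 4.1558
k* = 4.1558^(1/0.61) ≈ 10.3321
y* = (k*)^α = 10.3321^0.39 ≈ 2.4862
c* = (1 − s)·y* = (1 − 0.32) × 2.4862 ≈ 1.6906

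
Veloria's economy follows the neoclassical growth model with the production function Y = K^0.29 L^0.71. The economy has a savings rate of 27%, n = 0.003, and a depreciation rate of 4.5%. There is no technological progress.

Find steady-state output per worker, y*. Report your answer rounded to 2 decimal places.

Steady state requires s·f(k) = (n + δ)·k, i.e. s·k^α = (n + δ)·k.
Dividing both sides by k: k^(1−α) = s / (n + δ).
k^0.71 = 0.27 / (0.003 + 0.045) = 0.27 / 0.048 = 5.6250
k* = 5.6250^(1/0.71) ≈ 11.3897
y* = (k*)^α = 11.3897^0.29 ≈ 2.0248

y* ≈ 2.02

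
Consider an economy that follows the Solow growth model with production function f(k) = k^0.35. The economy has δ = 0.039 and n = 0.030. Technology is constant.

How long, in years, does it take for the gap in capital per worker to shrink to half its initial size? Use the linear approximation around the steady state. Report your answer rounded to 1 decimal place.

t_½ ≈ 15.5 years

Near the steady state the convergence rate is λ = (1 − α)(n + δ).
λ = (1 − 0.35) × 0.069 = 0.65 × 0.069 = 0.04485
Half-life = ln 2 / λ = 0.6931 / 0.04485 ≈ 15.45 years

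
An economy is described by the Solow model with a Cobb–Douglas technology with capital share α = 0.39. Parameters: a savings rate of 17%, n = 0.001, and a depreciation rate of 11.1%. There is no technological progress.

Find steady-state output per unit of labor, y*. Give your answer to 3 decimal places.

In steady state, investment equals break-even investment: s·k^α = (n + δ)·k.
Dividing both sides by k: k^(1−α) = s / (n + δ).
k^0.61 = 0.17 / (0.001 + 0.111) = 0.17 / 0.112 = 1.5179
k* = 1.5179^(1/0.61) ≈ 1.9821
y* = (k*)^α = 1.9821^0.39 ≈ 1.3058

y* = 1.306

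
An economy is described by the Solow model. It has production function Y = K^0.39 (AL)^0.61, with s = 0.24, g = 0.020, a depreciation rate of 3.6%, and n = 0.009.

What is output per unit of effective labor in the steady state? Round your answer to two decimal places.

y* ≈ 2.31

At the steady state, Δk = 0, so s·k^α = (n + g + δ)·k.
Rearranging, k^(1−α) = s / (n + g + δ).
k^0.61 = 0.24 / (0.009 + 0.020 + 0.036) = 0.24 / 0.065 = 3.6923
k* = 3.6923^(1/0.61) ≈ 8.5113
y* = (k*)^α = 8.5113^0.39 ≈ 2.3051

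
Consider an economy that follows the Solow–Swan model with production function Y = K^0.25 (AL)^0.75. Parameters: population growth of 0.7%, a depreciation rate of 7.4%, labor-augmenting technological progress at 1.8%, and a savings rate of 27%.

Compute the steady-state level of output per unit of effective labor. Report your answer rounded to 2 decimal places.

At the steady state, Δk = 0, so s·k^α = (n + g + δ)·k.
Rearranging, k^(1−α) = s / (n + g + δ).
k^0.75 = 0.27 / (0.007 + 0.018 + 0.074) = 0.27 / 0.099 = 2.7273
k* = 2.7273^(1/0.75) ≈ 3.8105
y* = (k*)^α = 3.8105^0.25 ≈ 1.3972

y* ≈ 1.40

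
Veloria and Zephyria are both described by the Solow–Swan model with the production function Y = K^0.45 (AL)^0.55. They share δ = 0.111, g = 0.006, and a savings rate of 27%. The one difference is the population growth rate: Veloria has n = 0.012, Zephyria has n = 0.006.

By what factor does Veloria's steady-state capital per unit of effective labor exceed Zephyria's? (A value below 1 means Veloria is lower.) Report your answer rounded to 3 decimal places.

Steady-state k* = [s/(n + g + δ)]^(1/(1−α)), so the ratio is [ (s_V/(n + g + δ)_V) / (s_Z/(n + g + δ)_Z) ]^1.8182.
s_V/(n + g + δ)_V = 0.27/0.129 = 2.0930; s_Z/(n + g + δ)_Z = 0.27/0.123 = 2.1951.
Ratio = (2.0930/2.1951)^1.8182 = 0.9535^1.8182 ≈ 0.9171

k*_V / k*_Z ≈ 0.917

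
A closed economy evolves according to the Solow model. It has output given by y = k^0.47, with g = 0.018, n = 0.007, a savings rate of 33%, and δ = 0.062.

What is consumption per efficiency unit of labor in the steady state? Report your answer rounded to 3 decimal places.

In steady state, investment equals break-even investment: s·k^α = (n + g + δ)·k.
Rearranging, k^(1−α) = s / (n + g + δ).
k^0.53 = 0.33 / (0.007 + 0.018 + 0.062) = 0.33 / 0.087 = 3.7931
k* = 3.7931^(1/0.53) ≈ 12.3721
y* = (k*)^α = 12.3721^0.47 ≈ 3.2617
c* = (1 − s)·y* = (1 − 0.33) × 3.2617 ≈ 2.1853

c* = 2.185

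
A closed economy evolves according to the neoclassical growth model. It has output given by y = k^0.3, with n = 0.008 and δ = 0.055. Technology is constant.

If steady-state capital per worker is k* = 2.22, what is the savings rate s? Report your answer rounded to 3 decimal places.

s ≈ 0.110

In steady state, investment equals break-even investment: s·k^α = (n + δ)·k.
So s / (n + δ) = (k*)^(1−α) = 2.22^0.7 = 1.7476.
Therefore s = 1.7476 × (n + δ) = 1.7476 × 0.063 = 0.1101.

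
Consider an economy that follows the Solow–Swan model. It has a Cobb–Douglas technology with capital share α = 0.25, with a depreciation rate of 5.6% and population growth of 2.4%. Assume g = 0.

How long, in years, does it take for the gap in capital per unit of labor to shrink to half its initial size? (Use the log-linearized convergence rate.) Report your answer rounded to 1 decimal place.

Near the steady state the convergence rate is λ = (1 − α)(n + δ).
λ = (1 − 0.25) × 0.080 = 0.75 × 0.080 = 0.0600
Half-life = ln 2 / λ = 0.6931 / 0.0600 ≈ 11.55 years

t_½ ≈ 11.6 years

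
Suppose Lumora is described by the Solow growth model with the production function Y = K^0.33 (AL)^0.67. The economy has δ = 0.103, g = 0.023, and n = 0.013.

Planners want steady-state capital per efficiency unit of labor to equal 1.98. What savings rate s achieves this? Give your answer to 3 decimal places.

s ≈ 0.220

Steady state requires s·f(k) = (n + g + δ)·k, i.e. s·k^α = (n + g + δ)·k.
So s / (n + g + δ) = (k*)^(1−α) = 1.98^0.67 = 1.5804.
Therefore s = 1.5804 × (n + g + δ) = 1.5804 × 0.139 = 0.2197.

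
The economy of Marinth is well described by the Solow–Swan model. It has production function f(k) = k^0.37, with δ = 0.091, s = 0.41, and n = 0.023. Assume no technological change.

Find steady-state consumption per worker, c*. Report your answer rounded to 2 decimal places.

c* ≈ 1.25

Steady state requires s·f(k) = (n + δ)·k, i.e. s·k^α = (n + δ)·k.
Dividing both sides by k: k^(1−α) = s / (n + δ).
k^0.63 = 0.41 / (0.023 + 0.091) = 0.41 / 0.114 = 3.5965
k* = 3.5965^(1/0.63) ≈ 7.6269
y* = (k*)^α = 7.6269^0.37 ≈ 2.1206
c* = (1 − s)·y* = (1 − 0.41) × 2.1206 ≈ 1.2512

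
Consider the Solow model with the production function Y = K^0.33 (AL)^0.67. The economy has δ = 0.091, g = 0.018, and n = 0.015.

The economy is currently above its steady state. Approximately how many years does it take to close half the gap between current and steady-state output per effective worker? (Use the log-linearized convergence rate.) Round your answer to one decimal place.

Near the steady state the convergence rate is λ = (1 − α)(n + g + δ).
λ = (1 − 0.33) × 0.124 = 0.67 × 0.124 = 0.08308
Half-life = ln 2 / λ = 0.6931 / 0.08308 ≈ 8.34 years

about 8.3 years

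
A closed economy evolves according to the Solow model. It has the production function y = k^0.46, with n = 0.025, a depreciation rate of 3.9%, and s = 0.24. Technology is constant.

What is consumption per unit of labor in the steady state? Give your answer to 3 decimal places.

c* ≈ 2.343

In steady state, investment equals break-even investment: s·k^α = (n + δ)·k.
Rearranging, k^(1−α) = s / (n + δ).
k^0.54 = 0.24 / (0.025 + 0.039) = 0.24 / 0.064 = 3.7500
k* = 3.7500^(1/0.54) ≈ 11.5617
y* = (k*)^α = 11.5617^0.46 ≈ 3.0831
c* = (1 − s)·y* = (1 − 0.24) × 3.0831 ≈ 2.3432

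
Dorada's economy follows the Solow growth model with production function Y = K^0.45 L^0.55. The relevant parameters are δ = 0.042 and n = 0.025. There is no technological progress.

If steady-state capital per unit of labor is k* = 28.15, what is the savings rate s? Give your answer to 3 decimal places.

Steady state requires s·f(k) = (n + δ)·k, i.e. s·k^α = (n + δ)·k.
So s / (n + δ) = (k*)^(1−α) = 28.15^0.55 = 6.2692.
Therefore s = 6.2692 × (n + δ) = 6.2692 × 0.067 = 0.4200.

s ≈ 0.420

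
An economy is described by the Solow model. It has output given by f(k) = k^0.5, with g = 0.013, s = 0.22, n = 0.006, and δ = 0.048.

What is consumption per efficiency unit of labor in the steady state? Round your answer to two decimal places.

At the steady state, Δk = 0, so s·k^α = (n + g + δ)·k.
Rearranging, k^(1−α) = s / (n + g + δ).
k^0.5 = 0.22 / (0.006 + 0.013 + 0.048) = 0.22 / 0.067 = 3.2836
k* = 3.2836^(1/0.5) ≈ 10.7820
y* = (k*)^α = 10.7820^0.5 ≈ 3.2836
c* = (1 − s)·y* = (1 − 0.22) × 3.2836 ≈ 2.5612

c* = 2.56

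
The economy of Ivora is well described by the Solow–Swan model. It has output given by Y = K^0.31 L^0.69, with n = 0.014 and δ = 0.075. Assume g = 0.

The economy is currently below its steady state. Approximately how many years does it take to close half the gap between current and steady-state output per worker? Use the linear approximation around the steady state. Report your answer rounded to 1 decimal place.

half-life ≈ 11.3 years

Near the steady state the convergence rate is λ = (1 − α)(n + δ).
λ = (1 − 0.31) × 0.089 = 0.69 × 0.089 = 0.06141
Half-life = ln 2 / λ = 0.6931 / 0.06141 ≈ 11.29 years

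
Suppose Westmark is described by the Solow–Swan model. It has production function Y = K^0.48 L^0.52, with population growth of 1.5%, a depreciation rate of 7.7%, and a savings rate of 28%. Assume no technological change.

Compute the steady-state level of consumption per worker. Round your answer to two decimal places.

Steady state requires s·f(k) = (n + δ)·k, i.e. s·k^α = (n + δ)·k.
Rearranging, k^(1−α) = s / (n + δ).
k^0.52 = 0.28 / (0.015 + 0.077) = 0.28 / 0.092 = 3.0435
k* = 3.0435^(1/0.52) ≈ 8.5028
y* = (k*)^α = 8.5028^0.48 ≈ 2.7938
c* = (1 − s)·y* = (1 − 0.28) × 2.7938 ≈ 2.0115

c* ≈ 2.01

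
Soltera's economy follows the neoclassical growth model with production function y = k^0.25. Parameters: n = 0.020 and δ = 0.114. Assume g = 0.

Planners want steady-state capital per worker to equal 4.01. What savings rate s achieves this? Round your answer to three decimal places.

Steady state requires s·f(k) = (n + δ)·k, i.e. s·k^α = (n + δ)·k.
So s / (n + δ) = (k*)^(1−α) = 4.01^0.75 = 2.8337.
Therefore s = 2.8337 × (n + δ) = 2.8337 × 0.134 = 0.3797.

s ≈ 0.380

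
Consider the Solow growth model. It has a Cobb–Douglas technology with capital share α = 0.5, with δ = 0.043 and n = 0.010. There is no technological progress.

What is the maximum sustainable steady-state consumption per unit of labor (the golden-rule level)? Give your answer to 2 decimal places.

c_gold ≈ 4.72

At the golden rule, f'(k) = n + δ, so α·k^(α−1) = n + δ and k_gold = (α/(n + δ))^(1/(1−α)).
k_gold = (0.5/0.053)^(1/0.5) = 9.4340^2 ≈ 89.0004
c_gold = f(k_gold) − (n + δ)·k_gold = 9.4340 − 0.053×89.0004 ≈ 4.7170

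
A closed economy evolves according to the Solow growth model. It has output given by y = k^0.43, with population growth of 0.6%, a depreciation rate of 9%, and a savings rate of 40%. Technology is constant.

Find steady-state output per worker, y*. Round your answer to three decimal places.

y* ≈ 2.935

In steady state, investment equals break-even investment: s·k^α = (n + δ)·k.
Rearranging, k^(1−α) = s / (n + δ).
k^0.57 = 0.40 / (0.006 + 0.090) = 0.40 / 0.096 = 4.1667
k* = 4.1667^(1/0.57) ≈ 12.2280
y* = (k*)^α = 12.2280^0.43 ≈ 2.9347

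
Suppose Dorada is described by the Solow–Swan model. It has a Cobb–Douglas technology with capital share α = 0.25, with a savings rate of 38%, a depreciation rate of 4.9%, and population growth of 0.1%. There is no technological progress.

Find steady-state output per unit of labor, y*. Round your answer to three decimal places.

y* ≈ 1.966

At the steady state, Δk = 0, so s·k^α = (n + δ)·k.
Dividing both sides by k: k^(1−α) = s / (n + δ).
k^0.75 = 0.38 / (0.001 + 0.049) = 0.38 / 0.050 = 7.6000
k* = 7.6000^(1/0.75) ≈ 14.9423
y* = (k*)^α = 14.9423^0.25 ≈ 1.9661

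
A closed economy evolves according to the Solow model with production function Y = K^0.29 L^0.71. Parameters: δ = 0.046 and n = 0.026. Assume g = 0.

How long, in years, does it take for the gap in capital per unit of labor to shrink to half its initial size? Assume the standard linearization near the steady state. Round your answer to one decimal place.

t_½ ≈ 13.6 years

Near the steady state the convergence rate is λ = (1 − α)(n + δ).
λ = (1 − 0.29) × 0.072 = 0.71 × 0.072 = 0.05112
Half-life = ln 2 / λ = 0.6931 / 0.05112 ≈ 13.56 years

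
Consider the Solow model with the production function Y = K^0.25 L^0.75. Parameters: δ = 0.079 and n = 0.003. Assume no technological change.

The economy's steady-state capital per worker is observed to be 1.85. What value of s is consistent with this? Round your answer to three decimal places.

s ≈ 0.130

Steady state requires s·f(k) = (n + δ)·k, i.e. s·k^α = (n + δ)·k.
So s / (n + δ) = (k*)^(1−α) = 1.85^0.75 = 1.5863.
Therefore s = 1.5863 × (n + δ) = 1.5863 × 0.082 = 0.1301.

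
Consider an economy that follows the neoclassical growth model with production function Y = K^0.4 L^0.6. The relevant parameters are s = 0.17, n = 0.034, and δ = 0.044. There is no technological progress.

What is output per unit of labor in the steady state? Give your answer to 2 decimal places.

y* = 1.68

At the steady state, Δk = 0, so s·k^α = (n + δ)·k.
Rearranging, k^(1−α) = s / (n + δ).
k^0.6 = 0.17 / (0.034 + 0.044) = 0.17 / 0.078 = 2.1795
k* = 2.1795^(1/0.6) ≈ 3.6638
y* = (k*)^α = 3.6638^0.4 ≈ 1.6810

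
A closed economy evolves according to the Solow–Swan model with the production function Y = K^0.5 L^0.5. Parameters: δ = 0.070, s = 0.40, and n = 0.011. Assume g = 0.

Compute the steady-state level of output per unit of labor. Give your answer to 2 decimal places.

In steady state, investment equals break-even investment: s·k^α = (n + δ)·k.
Dividing both sides by k: k^(1−α) = s / (n + δ).
k^0.5 = 0.40 / (0.011 + 0.070) = 0.40 / 0.081 = 4.9383
k* = 4.9383^(1/0.5) ≈ 24.3868
y* = (k*)^α = 24.3868^0.5 ≈ 4.9383

y* ≈ 4.94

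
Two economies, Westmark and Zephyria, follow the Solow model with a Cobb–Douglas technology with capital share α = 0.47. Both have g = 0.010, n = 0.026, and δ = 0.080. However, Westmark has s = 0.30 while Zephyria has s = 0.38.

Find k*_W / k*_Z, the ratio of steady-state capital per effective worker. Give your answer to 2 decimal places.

Steady-state k* = [s/(n + g + δ)]^(1/(1−α)), so the ratio is [ (s_W/(n + g + δ)_W) / (s_Z/(n + g + δ)_Z) ]^1.8868.
s_W/(n + g + δ)_W = 0.30/0.116 = 2.5862; s_Z/(n + g + δ)_Z = 0.38/0.116 = 3.2759.
Ratio = (2.5862/3.2759)^1.8868 = 0.7895^1.8868 ≈ 0.6402

ratio ≈ 0.64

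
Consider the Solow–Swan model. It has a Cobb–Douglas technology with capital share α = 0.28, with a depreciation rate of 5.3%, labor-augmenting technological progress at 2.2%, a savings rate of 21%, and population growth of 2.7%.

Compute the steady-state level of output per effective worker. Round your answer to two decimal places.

y* = 1.32

In steady state, investment equals break-even investment: s·k^α = (n + g + δ)·k.
Dividing both sides by k: k^(1−α) = s / (n + g + δ).
k^0.72 = 0.21 / (0.027 + 0.022 + 0.053) = 0.21 / 0.102 = 2.0588
k* = 2.0588^(1/0.72) ≈ 2.7263
y* = (k*)^α = 2.7263^0.28 ≈ 1.3242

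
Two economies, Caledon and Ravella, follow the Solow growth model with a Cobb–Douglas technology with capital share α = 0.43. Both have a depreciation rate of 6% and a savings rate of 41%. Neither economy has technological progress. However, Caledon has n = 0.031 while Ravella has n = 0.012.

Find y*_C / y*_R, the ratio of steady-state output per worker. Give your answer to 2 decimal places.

Steady-state y* = [s/(n + δ)]^(α/(1−α)), so the ratio is [ (s_C/(n + δ)_C) / (s_R/(n + δ)_R) ]^0.7544.
s_C/(n + δ)_C = 0.41/0.091 = 4.5055; s_R/(n + δ)_R = 0.41/0.072 = 5.6944.
Ratio = (4.5055/5.6944)^0.7544 = 0.7912^0.7544 ≈ 0.8380

ratio ≈ 0.84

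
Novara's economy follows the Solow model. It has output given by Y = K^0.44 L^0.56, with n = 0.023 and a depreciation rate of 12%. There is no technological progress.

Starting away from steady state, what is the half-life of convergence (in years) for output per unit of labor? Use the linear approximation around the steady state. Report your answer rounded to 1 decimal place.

Near the steady state the convergence rate is λ = (1 − α)(n + δ).
λ = (1 − 0.44) × 0.143 = 0.56 × 0.143 = 0.08008
Half-life = ln 2 / λ = 0.6931 / 0.08008 ≈ 8.66 years

about 8.7 years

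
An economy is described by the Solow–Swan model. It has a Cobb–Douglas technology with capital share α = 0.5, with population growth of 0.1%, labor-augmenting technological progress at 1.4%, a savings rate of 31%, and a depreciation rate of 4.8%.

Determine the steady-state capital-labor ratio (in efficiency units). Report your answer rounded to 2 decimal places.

k* ≈ 24.21

In steady state, investment equals break-even investment: s·k^α = (n + g + δ)·k.
Rearranging, k^(1−α) = s / (n + g + δ).
k^0.5 = 0.31 / (0.001 + 0.014 + 0.048) = 0.31 / 0.063 = 4.9206
k* = 4.9206^(1/0.5) ≈ 24.2123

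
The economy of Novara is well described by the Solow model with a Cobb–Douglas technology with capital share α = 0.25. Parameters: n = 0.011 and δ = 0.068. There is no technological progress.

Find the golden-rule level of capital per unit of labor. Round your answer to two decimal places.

k_gold ≈ 4.65

The golden rule sets f'(k) = n + δ, i.e. α·k^(α−1) = n + δ.
So k^(1−α) = α / (n + δ) = 0.25 / 0.079 = 3.1646.
k_gold = 3.1646^(1/0.75) ≈ 4.6461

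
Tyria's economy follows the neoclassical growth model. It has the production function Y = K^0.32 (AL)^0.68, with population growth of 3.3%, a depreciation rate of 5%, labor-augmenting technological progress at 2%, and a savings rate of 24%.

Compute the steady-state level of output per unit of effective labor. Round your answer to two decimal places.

Steady state requires s·f(k) = (n + g + δ)·k, i.e. s·k^α = (n + g + δ)·k.
Dividing both sides by k: k^(1−α) = s / (n + g + δ).
k^0.68 = 0.24 / (0.033 + 0.020 + 0.050) = 0.24 / 0.103 = 2.3301
k* = 2.3301^(1/0.68) ≈ 3.4694
y* = (k*)^α = 3.4694^0.32 ≈ 1.4890

y* = 1.49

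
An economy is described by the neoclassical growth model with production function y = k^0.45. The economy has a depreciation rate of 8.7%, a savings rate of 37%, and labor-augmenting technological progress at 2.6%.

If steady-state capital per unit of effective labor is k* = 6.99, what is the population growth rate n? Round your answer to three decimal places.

n ≈ 0.014

At the steady state, Δk = 0, so s·k^α = (n + g + δ)·k.
So s / (n + g + δ) = (k*)^(1−α) = 6.99^0.55 = 2.9138.
Therefore n + g + δ = s / 2.9138 = 0.37 / 2.9138 = 0.1270, so n = 0.1270 − 0.113 = 0.0140.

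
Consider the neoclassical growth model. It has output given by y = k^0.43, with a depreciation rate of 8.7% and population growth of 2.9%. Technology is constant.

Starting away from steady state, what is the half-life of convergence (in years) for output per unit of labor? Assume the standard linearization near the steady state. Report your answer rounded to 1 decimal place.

Near the steady state the convergence rate is λ = (1 − α)(n + δ).
λ = (1 − 0.43) × 0.116 = 0.57 × 0.116 = 0.06612
Half-life = ln 2 / λ = 0.6931 / 0.06612 ≈ 10.48 years

half-life ≈ 10.5 years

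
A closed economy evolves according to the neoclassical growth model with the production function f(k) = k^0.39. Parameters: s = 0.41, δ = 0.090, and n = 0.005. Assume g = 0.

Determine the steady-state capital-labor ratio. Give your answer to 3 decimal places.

k* ≈ 10.992

At the steady state, Δk = 0, so s·k^α = (n + δ)·k.
Rearranging, k^(1−α) = s / (n + δ).
k^0.61 = 0.41 / (0.005 + 0.090) = 0.41 / 0.095 = 4.3158
k* = 4.3158^(1/0.61) ≈ 10.9922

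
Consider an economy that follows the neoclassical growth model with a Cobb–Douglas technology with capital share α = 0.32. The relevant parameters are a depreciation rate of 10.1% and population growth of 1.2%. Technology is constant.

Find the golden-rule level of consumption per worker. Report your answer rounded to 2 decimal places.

c_gold ≈ 1.11

At the golden rule, f'(k) = n + δ, so α·k^(α−1) = n + δ and k_gold = (α/(n + δ))^(1/(1−α)).
k_gold = (0.32/0.113)^(1/0.68) = 2.8319^1.4706 ≈ 4.6220
c_gold = f(k_gold) − (n + δ)·k_gold = 1.6321 − 0.113×4.6220 ≈ 1.1098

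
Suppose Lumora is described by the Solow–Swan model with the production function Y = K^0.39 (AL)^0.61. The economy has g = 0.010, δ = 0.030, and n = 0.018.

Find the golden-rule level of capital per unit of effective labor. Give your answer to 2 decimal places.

k_gold ≈ 22.74

The golden rule sets f'(k) = n + g + δ, i.e. α·k^(α−1) = n + g + δ.
So k^(1−α) = α / (n + g + δ) = 0.39 / 0.058 = 6.7241.
k_gold = 6.7241^(1/0.61) ≈ 22.7393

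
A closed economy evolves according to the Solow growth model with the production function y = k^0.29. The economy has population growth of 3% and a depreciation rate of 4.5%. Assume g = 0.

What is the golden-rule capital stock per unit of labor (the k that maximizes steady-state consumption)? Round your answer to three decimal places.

The golden rule sets f'(k) = n + δ, i.e. α·k^(α−1) = n + δ.
So k^(1−α) = α / (n + δ) = 0.29 / 0.075 = 3.8667.
k_gold = 3.8667^(1/0.71) ≈ 6.7180

k_gold ≈ 6.718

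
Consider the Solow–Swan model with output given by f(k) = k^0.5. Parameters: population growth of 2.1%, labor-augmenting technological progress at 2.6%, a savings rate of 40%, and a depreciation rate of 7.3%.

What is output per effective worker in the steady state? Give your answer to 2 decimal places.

In steady state, investment equals break-even investment: s·k^α = (n + g + δ)·k.
Rearranging, k^(1−α) = s / (n + g + δ).
k^0.5 = 0.40 / (0.021 + 0.026 + 0.073) = 0.40 / 0.120 = 3.3333
k* = 3.3333^(1/0.5) ≈ 11.1109
y* = (k*)^α = 11.1109^0.5 ≈ 3.3333

y* = 3.33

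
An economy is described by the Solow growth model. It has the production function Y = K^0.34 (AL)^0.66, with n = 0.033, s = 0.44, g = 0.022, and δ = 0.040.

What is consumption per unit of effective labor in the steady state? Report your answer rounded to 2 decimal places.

At the steady state, Δk = 0, so s·k^α = (n + g + δ)·k.
Rearranging, k^(1−α) = s / (n + g + δ).
k^0.66 = 0.44 / (0.033 + 0.022 + 0.040) = 0.44 / 0.095 = 4.6316
k* = 4.6316^(1/0.66) ≈ 10.2020
y* = (k*)^α = 10.2020^0.34 ≈ 2.2027
c* = (1 − s)·y* = (1 − 0.44) × 2.2027 ≈ 1.2335

c* ≈ 1.23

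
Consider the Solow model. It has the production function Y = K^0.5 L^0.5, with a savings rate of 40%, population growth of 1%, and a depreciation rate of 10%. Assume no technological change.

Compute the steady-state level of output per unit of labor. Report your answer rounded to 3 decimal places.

y* = 3.636

In steady state, investment equals break-even investment: s·k^α = (n + δ)·k.
Rearranging, k^(1−α) = s / (n + δ).
k^0.5 = 0.40 / (0.010 + 0.100) = 0.40 / 0.110 = 3.6364
k* = 3.6364^(1/0.5) ≈ 13.2234
y* = (k*)^α = 13.2234^0.5 ≈ 3.6364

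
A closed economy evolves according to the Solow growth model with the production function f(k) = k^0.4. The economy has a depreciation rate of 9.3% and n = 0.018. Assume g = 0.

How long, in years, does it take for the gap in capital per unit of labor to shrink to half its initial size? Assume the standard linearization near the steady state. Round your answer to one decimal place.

about 10.4 years

Near the steady state the convergence rate is λ = (1 − α)(n + δ).
λ = (1 − 0.4) × 0.111 = 0.6 × 0.111 = 0.0666
Half-life = ln 2 / λ = 0.6931 / 0.0666 ≈ 10.41 years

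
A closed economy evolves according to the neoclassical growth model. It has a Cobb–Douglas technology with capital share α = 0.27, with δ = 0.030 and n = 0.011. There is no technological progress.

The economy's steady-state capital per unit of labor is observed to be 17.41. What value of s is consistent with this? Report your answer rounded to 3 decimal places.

At the steady state, Δk = 0, so s·k^α = (n + δ)·k.
So s / (n + δ) = (k*)^(1−α) = 17.41^0.73 = 8.0498.
Therefore s = 8.0498 × (n + δ) = 8.0498 × 0.041 = 0.3300.

s ≈ 0.330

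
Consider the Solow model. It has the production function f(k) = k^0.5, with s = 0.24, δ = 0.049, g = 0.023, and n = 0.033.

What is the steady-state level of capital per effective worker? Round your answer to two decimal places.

k* = 5.22

Steady state requires s·f(k) = (n + g + δ)·k, i.e. s·k^α = (n + g + δ)·k.
Dividing both sides by k: k^(1−α) = s / (n + g + δ).
k^0.5 = 0.24 / (0.033 + 0.023 + 0.049) = 0.24 / 0.105 = 2.2857
k* = 2.2857^(1/0.5) ≈ 5.2244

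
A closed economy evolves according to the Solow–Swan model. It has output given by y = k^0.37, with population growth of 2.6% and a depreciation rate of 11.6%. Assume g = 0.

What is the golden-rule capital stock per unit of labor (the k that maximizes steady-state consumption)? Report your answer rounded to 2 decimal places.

The golden rule sets f'(k) = n + δ, i.e. α·k^(α−1) = n + δ.
So k^(1−α) = α / (n + δ) = 0.37 / 0.142 = 2.6056.
k_gold = 2.6056^(1/0.63) ≈ 4.5727

k_gold ≈ 4.57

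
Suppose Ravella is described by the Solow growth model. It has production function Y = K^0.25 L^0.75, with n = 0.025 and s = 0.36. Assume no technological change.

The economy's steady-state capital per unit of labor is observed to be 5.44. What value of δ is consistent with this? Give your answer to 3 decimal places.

δ ≈ 0.076

At the steady state, Δk = 0, so s·k^α = (n + δ)·k.
So s / (n + δ) = (k*)^(1−α) = 5.44^0.75 = 3.5620.
Therefore n + δ = s / 3.5620 = 0.36 / 3.5620 = 0.1011, so δ = 0.1011 − 0.025 = 0.0761.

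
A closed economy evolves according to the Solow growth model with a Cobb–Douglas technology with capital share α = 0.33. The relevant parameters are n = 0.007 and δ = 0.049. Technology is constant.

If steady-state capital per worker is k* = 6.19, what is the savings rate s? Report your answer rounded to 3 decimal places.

In steady state, investment equals break-even investment: s·k^α = (n + δ)·k.
So s / (n + δ) = (k*)^(1−α) = 6.19^0.67 = 3.3918.
Therefore s = 3.3918 × (n + δ) = 3.3918 × 0.056 = 0.1899.

s ≈ 0.190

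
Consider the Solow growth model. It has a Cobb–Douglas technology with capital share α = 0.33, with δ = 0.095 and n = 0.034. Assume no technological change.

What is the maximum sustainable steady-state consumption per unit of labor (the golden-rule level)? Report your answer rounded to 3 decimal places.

c_gold ≈ 1.064

At the golden rule, f'(k) = n + δ, so α·k^(α−1) = n + δ and k_gold = (α/(n + δ))^(1/(1−α)).
k_gold = (0.33/0.129)^(1/0.67) = 2.5581^1.4925 ≈ 4.0627
c_gold = f(k_gold) − (n + δ)·k_gold = 1.5882 − 0.129×4.0627 ≈ 1.0641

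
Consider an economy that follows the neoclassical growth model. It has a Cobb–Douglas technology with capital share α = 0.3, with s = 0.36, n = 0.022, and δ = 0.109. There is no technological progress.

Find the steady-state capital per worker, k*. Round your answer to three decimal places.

In steady state, investment equals break-even investment: s·k^α = (n + δ)·k.
Dividing both sides by k: k^(1−α) = s / (n + δ).
k^0.7 = 0.36 / (0.022 + 0.109) = 0.36 / 0.131 = 2.7481
k* = 2.7481^(1/0.7) ≈ 4.2383

k* = 4.238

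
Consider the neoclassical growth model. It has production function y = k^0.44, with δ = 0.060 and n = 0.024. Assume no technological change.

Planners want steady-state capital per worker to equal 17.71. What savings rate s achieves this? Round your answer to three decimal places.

In steady state, investment equals break-even investment: s·k^α = (n + δ)·k.
So s / (n + δ) = (k*)^(1−α) = 17.71^0.56 = 5.0004.
Therefore s = 5.0004 × (n + δ) = 5.0004 × 0.084 = 0.4200.

s ≈ 0.420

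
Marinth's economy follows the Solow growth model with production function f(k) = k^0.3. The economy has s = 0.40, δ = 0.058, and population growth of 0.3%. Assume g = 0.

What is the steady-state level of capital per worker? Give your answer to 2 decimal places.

k* = 14.68

Steady state requires s·f(k) = (n + δ)·k, i.e. s·k^α = (n + δ)·k.
Dividing both sides by k: k^(1−α) = s / (n + δ).
k^0.7 = 0.40 / (0.003 + 0.058) = 0.40 / 0.061 = 6.5574
k* = 6.5574^(1/0.7) ≈ 14.6811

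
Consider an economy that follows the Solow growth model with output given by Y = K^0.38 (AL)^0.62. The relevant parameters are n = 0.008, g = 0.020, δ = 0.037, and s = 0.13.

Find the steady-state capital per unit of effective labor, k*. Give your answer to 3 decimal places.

Steady state requires s·f(k) = (n + g + δ)·k, i.e. s·k^α = (n + g + δ)·k.
Dividing both sides by k: k^(1−α) = s / (n + g + δ).
k^0.62 = 0.13 / (0.008 + 0.020 + 0.037) = 0.13 / 0.065 = 2.0000
k* = 2.0000^(1/0.62) ≈ 3.0587

k* ≈ 3.059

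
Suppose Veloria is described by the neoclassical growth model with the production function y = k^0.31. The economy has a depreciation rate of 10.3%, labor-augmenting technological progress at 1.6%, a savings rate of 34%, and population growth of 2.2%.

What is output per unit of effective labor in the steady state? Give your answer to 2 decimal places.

y* ≈ 1.49

Steady state requires s·f(k) = (n + g + δ)·k, i.e. s·k^α = (n + g + δ)·k.
Rearranging, k^(1−α) = s / (n + g + δ).
k^0.69 = 0.34 / (0.022 + 0.016 + 0.103) = 0.34 / 0.141 = 2.4113
k* = 2.4113^(1/0.69) ≈ 3.5809
y* = (k*)^α = 3.5809^0.31 ≈ 1.4850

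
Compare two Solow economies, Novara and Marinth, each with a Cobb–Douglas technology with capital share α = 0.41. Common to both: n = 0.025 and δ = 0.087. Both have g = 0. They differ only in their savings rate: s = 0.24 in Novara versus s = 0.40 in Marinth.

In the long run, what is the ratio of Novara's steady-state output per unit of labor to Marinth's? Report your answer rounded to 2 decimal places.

y*_N / y*_M ≈ 0.70

Steady-state y* = [s/(n + δ)]^(α/(1−α)), so the ratio is [ (s_N/(n + δ)_N) / (s_M/(n + δ)_M) ]^0.6949.
s_N/(n + δ)_N = 0.24/0.112 = 2.1429; s_M/(n + δ)_M = 0.40/0.112 = 3.5714.
Ratio = (2.1429/3.5714)^0.6949 = 0.6000^0.6949 ≈ 0.7012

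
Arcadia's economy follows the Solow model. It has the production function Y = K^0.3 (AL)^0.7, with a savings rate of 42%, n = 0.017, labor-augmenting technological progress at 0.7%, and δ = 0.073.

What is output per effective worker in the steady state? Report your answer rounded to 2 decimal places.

At the steady state, Δk = 0, so s·k^α = (n + g + δ)·k.
Rearranging, k^(1−α) = s / (n + g + δ).
k^0.7 = 0.42 / (0.017 + 0.007 + 0.073) = 0.42 / 0.097 = 4.3299
k* = 4.3299^(1/0.7) ≈ 8.1144
y* = (k*)^α = 8.1144^0.3 ≈ 1.8740

y* ≈ 1.87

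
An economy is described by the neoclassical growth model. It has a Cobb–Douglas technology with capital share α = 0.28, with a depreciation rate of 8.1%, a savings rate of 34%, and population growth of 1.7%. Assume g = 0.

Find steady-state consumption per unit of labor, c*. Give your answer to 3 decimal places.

c* = 1.071

At the steady state, Δk = 0, so s·k^α = (n + δ)·k.
Rearranging, k^(1−α) = s / (n + δ).
k^0.72 = 0.34 / (0.017 + 0.081) = 0.34 / 0.098 = 3.4694
k* = 3.4694^(1/0.72) ≈ 5.6280
y* = (k*)^α = 5.6280^0.28 ≈ 1.6222
c* = (1 − s)·y* = (1 − 0.34) × 1.6222 ≈ 1.0707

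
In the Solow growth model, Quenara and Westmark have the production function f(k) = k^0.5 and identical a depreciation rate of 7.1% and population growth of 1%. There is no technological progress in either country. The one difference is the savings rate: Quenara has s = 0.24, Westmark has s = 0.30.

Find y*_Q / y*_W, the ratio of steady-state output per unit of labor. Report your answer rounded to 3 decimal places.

Steady-state y* = [s/(n + δ)]^(α/(1−α)), so the ratio is [ (s_Q/(n + δ)_Q) / (s_W/(n + δ)_W) ]^1.
s_Q/(n + δ)_Q = 0.24/0.081 = 2.9630; s_W/(n + δ)_W = 0.30/0.081 = 3.7037.
Ratio = (2.9630/3.7037)^1 = 0.8000^1 ≈ 0.8000

ratio ≈ 0.800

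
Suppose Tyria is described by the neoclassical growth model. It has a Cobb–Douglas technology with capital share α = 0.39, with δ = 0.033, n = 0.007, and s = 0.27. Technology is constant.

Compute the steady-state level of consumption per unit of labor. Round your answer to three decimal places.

At the steady state, Δk = 0, so s·k^α = (n + δ)·k.
Dividing both sides by k: k^(1−α) = s / (n + δ).
k^0.61 = 0.27 / (0.007 + 0.033) = 0.27 / 0.040 = 6.7500
k* = 6.7500^(1/0.61) ≈ 22.8831
y* = (k*)^α = 22.8831^0.39 ≈ 3.3901
c* = (1 − s)·y* = (1 − 0.27) × 3.3901 ≈ 2.4748

c* = 2.475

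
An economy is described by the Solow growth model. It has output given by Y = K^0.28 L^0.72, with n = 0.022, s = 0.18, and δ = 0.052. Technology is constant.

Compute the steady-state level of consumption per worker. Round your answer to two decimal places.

c* ≈ 1.16

At the steady state, Δk = 0, so s·k^α = (n + δ)·k.
Dividing both sides by k: k^(1−α) = s / (n + δ).
k^0.72 = 0.18 / (0.022 + 0.052) = 0.18 / 0.074 = 2.4324
k* = 2.4324^(1/0.72) ≈ 3.4368
y* = (k*)^α = 3.4368^0.28 ≈ 1.4129
c* = (1 − s)·y* = (1 − 0.18) × 1.4129 ≈ 1.1586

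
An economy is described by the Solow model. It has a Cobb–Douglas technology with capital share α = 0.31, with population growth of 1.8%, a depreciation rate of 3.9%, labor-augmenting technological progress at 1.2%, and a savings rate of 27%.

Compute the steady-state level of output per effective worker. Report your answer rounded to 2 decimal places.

y* ≈ 1.85

Steady state requires s·f(k) = (n + g + δ)·k, i.e. s·k^α = (n + g + δ)·k.
Dividing both sides by k: k^(1−α) = s / (n + g + δ).
k^0.69 = 0.27 / (0.018 + 0.012 + 0.039) = 0.27 / 0.069 = 3.9130
k* = 3.9130^(1/0.69) ≈ 7.2229
y* = (k*)^α = 7.2229^0.31 ≈ 1.8459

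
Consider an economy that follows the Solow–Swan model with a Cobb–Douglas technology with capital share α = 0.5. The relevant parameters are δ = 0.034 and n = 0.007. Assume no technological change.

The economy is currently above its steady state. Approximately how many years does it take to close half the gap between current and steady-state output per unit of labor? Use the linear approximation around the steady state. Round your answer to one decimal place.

Near the steady state the convergence rate is λ = (1 − α)(n + δ).
λ = (1 − 0.5) × 0.041 = 0.5 × 0.041 = 0.0205
Half-life = ln 2 / λ = 0.6931 / 0.0205 ≈ 33.81 years

half-life ≈ 33.8 years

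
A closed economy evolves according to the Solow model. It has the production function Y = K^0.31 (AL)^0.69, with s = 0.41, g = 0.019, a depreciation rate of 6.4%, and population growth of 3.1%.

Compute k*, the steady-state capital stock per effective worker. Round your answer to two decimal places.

k* ≈ 6.39

At the steady state, Δk = 0, so s·k^α = (n + g + δ)·k.
Rearranging, k^(1−α) = s / (n + g + δ).
k^0.69 = 0.41 / (0.031 + 0.019 + 0.064) = 0.41 / 0.114 = 3.5965
k* = 3.5965^(1/0.69) ≈ 6.3918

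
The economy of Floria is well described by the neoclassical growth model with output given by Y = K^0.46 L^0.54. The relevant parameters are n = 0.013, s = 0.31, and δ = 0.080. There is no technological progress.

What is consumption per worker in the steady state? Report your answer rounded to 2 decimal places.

c* = 1.92

Steady state requires s·f(k) = (n + δ)·k, i.e. s·k^α = (n + δ)·k.
Rearranging, k^(1−α) = s / (n + δ).
k^0.54 = 0.31 / (0.013 + 0.080) = 0.31 / 0.093 = 3.3333
k* = 3.3333^(1/0.54) ≈ 9.2958
y* = (k*)^α = 9.2958^0.46 ≈ 2.7888
c* = (1 − s)·y* = (1 − 0.31) × 2.7888 ≈ 1.9243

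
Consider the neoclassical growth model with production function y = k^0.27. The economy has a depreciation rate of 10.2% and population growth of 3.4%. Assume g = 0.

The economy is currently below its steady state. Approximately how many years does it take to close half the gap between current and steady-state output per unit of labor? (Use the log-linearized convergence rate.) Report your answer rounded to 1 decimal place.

half-life ≈ 7.0 years

Near the steady state the convergence rate is λ = (1 − α)(n + δ).
λ = (1 − 0.27) × 0.136 = 0.73 × 0.136 = 0.09928
Half-life = ln 2 / λ = 0.6931 / 0.09928 ≈ 6.98 years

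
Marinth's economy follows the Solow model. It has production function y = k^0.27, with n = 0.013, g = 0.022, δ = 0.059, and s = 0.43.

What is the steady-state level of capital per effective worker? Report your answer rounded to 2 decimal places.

k* = 8.03

Steady state requires s·f(k) = (n + g + δ)·k, i.e. s·k^α = (n + g + δ)·k.
Rearranging, k^(1−α) = s / (n + g + δ).
k^0.73 = 0.43 / (0.013 + 0.022 + 0.059) = 0.43 / 0.094 = 4.5745
k* = 4.5745^(1/0.73) ≈ 8.0275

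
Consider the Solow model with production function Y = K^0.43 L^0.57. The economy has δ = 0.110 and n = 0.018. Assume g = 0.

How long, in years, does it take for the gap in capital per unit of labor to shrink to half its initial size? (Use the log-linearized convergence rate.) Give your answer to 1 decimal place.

half-life ≈ 9.5 years

Near the steady state the convergence rate is λ = (1 − α)(n + δ).
λ = (1 − 0.43) × 0.128 = 0.57 × 0.128 = 0.07296
Half-life = ln 2 / λ = 0.6931 / 0.07296 ≈ 9.50 years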